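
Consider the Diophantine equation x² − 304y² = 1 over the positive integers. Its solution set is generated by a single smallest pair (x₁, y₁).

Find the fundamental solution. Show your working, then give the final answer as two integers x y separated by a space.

√304 → a₀=17, period (2,3,2,1,1,1,1,1,2,3,2,34); ℓ=12 even so k=11
i=0: a=17 ⇒ p=17, q=1
i=1: a=2 ⇒ p=35, q=2
…
i=4: a=1 ⇒ p=401, q=23
i=5: a=1 ⇒ p=680, q=39
i=6: a=1 ⇒ p=1081, q=62
i=7: a=1 ⇒ p=1761, q=101
i=8: a=1 ⇒ p=2842, q=163
i=9: a=2 ⇒ p=7445, q=427
i=10: a=3 ⇒ p=25177, q=1444
i=11: a=2 ⇒ p=57799, q=3315
(x₁, y₁) = (57799, 3315);  57799² − 304·3315² = 1 ✓

57799 3315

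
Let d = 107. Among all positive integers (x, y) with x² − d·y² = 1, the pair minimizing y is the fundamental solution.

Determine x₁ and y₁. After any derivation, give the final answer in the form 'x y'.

[10; 2,1,9,1,2,20] for √107; ℓ=6 ⇒ convergent index 5
i=0: a=10 ⇒ p=10, q=1
…
i=4: a=1 ⇒ p=331, q=32
i=5: a=2 ⇒ p=962, q=93
fundamental: x₁=962, y₁=93  (since 925444 − 107·8649 = 1)

962 93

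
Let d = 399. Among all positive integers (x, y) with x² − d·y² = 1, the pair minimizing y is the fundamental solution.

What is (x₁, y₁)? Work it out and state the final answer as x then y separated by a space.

20 1

[19; 1,38] for √399; ℓ=2 ⇒ convergent index 1
step 0: (19, 1)  from 19·(1,0) + (0,1)
step 1: (20, 1)  from 1·(19,1) + (1,0)
→ (20, 1).  Check: 20²=400, 399·1²=399, difference 1.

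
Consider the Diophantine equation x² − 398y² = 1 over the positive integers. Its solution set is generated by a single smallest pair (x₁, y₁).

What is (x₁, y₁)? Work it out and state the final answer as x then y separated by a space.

399 20

d=398: √d = [19; 1,18,1,38] (ℓ=4, even), read p_3/q_3
a_0=19:  p_0=19·1+0=19,  q_0=19·0+1=1
a_1=1:  p_1=1·19+1=20,  q_1=1·1+0=1
a_2=18:  p_2=18·20+19=379,  q_2=18·1+1=19
a_3=1:  p_3=1·379+20=399,  q_3=1·19+1=20
fundamental: x₁=399, y₁=20  (since 159201 − 398·400 = 1)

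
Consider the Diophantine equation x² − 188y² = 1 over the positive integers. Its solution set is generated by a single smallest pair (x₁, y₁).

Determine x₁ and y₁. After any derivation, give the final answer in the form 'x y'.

4607 336

√188 = [13; 1,2,2,6,2,2,1,26, …], period ℓ=8 (even) → k=7
step 0: (13, 1)  from 13·(1,0) + (0,1)
step 1: (14, 1)  from 1·(13,1) + (1,0)
…
step 3: (96, 7)  from 2·(41,3) + (14,1)
step 4: (617, 45)  from 6·(96,7) + (41,3)
step 5: (1330, 97)  from 2·(617,45) + (96,7)
step 6: (3277, 239)  from 2·(1330,97) + (617,45)
step 7: (4607, 336)  from 1·(3277,239) + (1330,97)
(x₁, y₁) = (4607, 336);  4607² − 188·336² = 1 ✓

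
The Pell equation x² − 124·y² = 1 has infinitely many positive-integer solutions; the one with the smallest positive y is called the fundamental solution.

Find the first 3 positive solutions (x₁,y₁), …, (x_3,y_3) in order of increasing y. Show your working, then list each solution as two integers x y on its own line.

4620799 414960
42703566796801 3834893506080
394649197502177907199 35440544156001500880

√124 = [11; 7,2,1,1,1,…,2,7,22, …], period ℓ=16 (even) → k=15
a_0=11:  p_0=11·1+0=11,  q_0=11·0+1=1
a_1=7:  p_1=7·11+1=78,  q_1=7·1+0=7
a_2=2:  p_2=2·78+11=167,  q_2=2·7+1=15
…
a_4=1:  p_4=1·245+167=412,  q_4=1·22+15=37
a_5=1:  p_5=1·412+245=657,  q_5=1·37+22=59
a_6=3:  p_6=3·657+412=2383,  q_6=3·59+37=214
a_7=1:  p_7=1·2383+657=3040,  q_7=1·214+59=273
a_8=4:  p_8=4·3040+2383=14543,  q_8=4·273+214=1306
…
a_10=3:  p_10=3·17583+14543=67292,  q_10=3·1579+1306=6043
…
a_12=1:  p_12=1·84875+67292=152167,  q_12=1·7622+6043=13665
…
a_14=2:  p_14=2·237042+152167=626251,  q_14=2·21287+13665=56239
a_15=7:  p_15=7·626251+237042=4620799,  q_15=7·56239+21287=414960
(x₁, y₁) = (4620799, 414960);  4620799² − 124·414960² = 1 ✓
(4620799+414960√124)^2 = 42703566796801 + 3834893506080√124
(4620799+414960√124)^3 = 394649197502177907199 + 35440544156001500880√124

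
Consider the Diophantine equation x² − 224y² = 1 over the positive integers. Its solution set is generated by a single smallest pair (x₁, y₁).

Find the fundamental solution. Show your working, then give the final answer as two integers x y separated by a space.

d=224: √d = [14; 1,28] (ℓ=2, even), read p_1/q_1
k=0  a_k=14  p_k/q_k = 14/1
k=1  a_k=1  p_k/q_k = 15/1
→ (15, 1).  Check: 15²=225, 224·1²=224, difference 1.

15 1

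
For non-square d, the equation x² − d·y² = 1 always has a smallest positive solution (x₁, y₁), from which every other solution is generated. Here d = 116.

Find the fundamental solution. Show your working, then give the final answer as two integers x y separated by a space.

√116 → a₀=10, period (1,3,2,1,4,1,2,3,1,20); ℓ=10 even so k=9
i=0: a=10 ⇒ p=10, q=1
…
i=2: a=3 ⇒ p=43, q=4
…
i=7: a=2 ⇒ p=2251, q=209
i=8: a=3 ⇒ p=7550, q=701
i=9: a=1 ⇒ p=9801, q=910
→ (9801, 910).  Check: 9801²=96059601, 116·910²=96059600, difference 1.

9801 910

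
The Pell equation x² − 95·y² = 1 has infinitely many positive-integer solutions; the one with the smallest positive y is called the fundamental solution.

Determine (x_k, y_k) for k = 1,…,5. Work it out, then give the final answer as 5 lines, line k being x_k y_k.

√95 → a₀=9, period (1,2,1,18); ℓ=4 even so k=3
step 0: (9, 1)  from 9·(1,0) + (0,1)
…
step 2: (29, 3)  from 2·(10,1) + (9,1)
step 3: (39, 4)  from 1·(29,3) + (10,1)
(x₁, y₁) = (39, 4);  39² − 95·4² = 1 ✓
n=2: (39,4)∘(39,4) = (39·39+95·4·4, 39·4+4·39) = (3041,312)
n=3: (3041,312)∘(39,4) = (39·3041+95·4·312, 39·312+4·3041) = (237159,24332)
n=4: (237159,24332)∘(39,4) = (39·237159+95·4·24332, 39·24332+4·237159) = (18495361,1897584)
n=5: (18495361,1897584)∘(39,4) = (39·18495361+95·4·1897584, 39·1897584+4·18495361) = (1442400999,147987220)

39 4
3041 312
237159 24332
18495361 1897584
1442400999 147987220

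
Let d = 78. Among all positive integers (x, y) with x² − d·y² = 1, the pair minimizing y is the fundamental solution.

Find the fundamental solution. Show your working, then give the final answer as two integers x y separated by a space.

53 6

√78 → a₀=8, period (1,4,1,16); ℓ=4 even so k=3
a_0=8:  p_0=8·1+0=8,  q_0=8·0+1=1
…
a_2=4:  p_2=4·9+8=44,  q_2=4·1+1=5
a_3=1:  p_3=1·44+9=53,  q_3=1·5+1=6
(x₁, y₁) = (53, 6);  53² − 78·6² = 1 ✓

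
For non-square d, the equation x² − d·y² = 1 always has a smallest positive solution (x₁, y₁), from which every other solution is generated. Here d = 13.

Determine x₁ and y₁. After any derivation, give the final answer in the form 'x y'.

649 180

√13 → a₀=3, period (1,1,1,1,6); ℓ=5 odd so k=9
k=0  a_k=3  p_k/q_k = 3/1
k=1  a_k=1  p_k/q_k = 4/1
k=2  a_k=1  p_k/q_k = 7/2
…
k=4  a_k=1  p_k/q_k = 18/5
k=5  a_k=6  p_k/q_k = 119/33
k=6  a_k=1  p_k/q_k = 137/38
…
k=8  a_k=1  p_k/q_k = 393/109
k=9  a_k=1  p_k/q_k = 649/180
fundamental: x₁=649, y₁=180  (since 421201 − 13·32400 = 1)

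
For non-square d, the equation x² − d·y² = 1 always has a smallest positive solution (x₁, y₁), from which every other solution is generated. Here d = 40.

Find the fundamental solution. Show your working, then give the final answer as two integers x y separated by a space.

19 3

√40 → a₀=6, period (3,12); ℓ=2 even so k=1
k=0  a_k=6  p_k/q_k = 6/1
k=1  a_k=3  p_k/q_k = 19/3
(x₁, y₁) = (19, 3);  19² − 40·3² = 1 ✓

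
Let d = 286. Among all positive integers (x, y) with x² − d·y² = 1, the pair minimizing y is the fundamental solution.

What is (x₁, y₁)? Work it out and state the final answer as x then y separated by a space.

561835 33222

d=286: √d = [16; 1,10,3,3,2,3,3,10,1,32] (ℓ=10, even), read p_9/q_9
a_0=16:  p_0=16·1+0=16,  q_0=16·0+1=1
a_1=1:  p_1=1·16+1=17,  q_1=1·1+0=1
…
a_3=3:  p_3=3·186+17=575,  q_3=3·11+1=34
a_4=3:  p_4=3·575+186=1911,  q_4=3·34+11=113
…
a_6=3:  p_6=3·4397+1911=15102,  q_6=3·260+113=893
a_7=3:  p_7=3·15102+4397=49703,  q_7=3·893+260=2939
a_8=10:  p_8=10·49703+15102=512132,  q_8=10·2939+893=30283
a_9=1:  p_9=1·512132+49703=561835,  q_9=1·30283+2939=33222
→ (561835, 33222).  Check: 561835²=315658567225, 286·33222²=315658567224, difference 1.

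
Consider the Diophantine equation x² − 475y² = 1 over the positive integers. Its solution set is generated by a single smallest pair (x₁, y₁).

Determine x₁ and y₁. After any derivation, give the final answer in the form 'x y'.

57799 2652

[21; 1,3,1,6,2,6,1,3,1,42] for √475; ℓ=10 ⇒ convergent index 9
k=0  a_k=21  p_k/q_k = 21/1
k=1  a_k=1  p_k/q_k = 22/1
…
k=5  a_k=2  p_k/q_k = 1591/73
…
k=7  a_k=1  p_k/q_k = 11878/545
k=8  a_k=3  p_k/q_k = 45921/2107
k=9  a_k=1  p_k/q_k = 57799/2652
fundamental: x₁=57799, y₁=2652  (since 3340724401 − 475·7033104 = 1)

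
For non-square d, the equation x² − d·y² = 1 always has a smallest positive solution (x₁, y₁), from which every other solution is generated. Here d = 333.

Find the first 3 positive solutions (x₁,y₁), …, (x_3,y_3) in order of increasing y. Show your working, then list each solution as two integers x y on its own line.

73 4
10657 584
1555849 85260

√333 → a₀=18, period (4,36); ℓ=2 even so k=1
i=0: a=18 ⇒ p=18, q=1
i=1: a=4 ⇒ p=73, q=4
(x₁, y₁) = (73, 4);  73² − 333·4² = 1 ✓
k=2:  x_2 = 73·73+333·4·4 = 10657,  y_2 = 73·4+4·73 = 584
k=3:  x_3 = 73·10657+333·4·584 = 1555849,  y_3 = 73·584+4·10657 = 85260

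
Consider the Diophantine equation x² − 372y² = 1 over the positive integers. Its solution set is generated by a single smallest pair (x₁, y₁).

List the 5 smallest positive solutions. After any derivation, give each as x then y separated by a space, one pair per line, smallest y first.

[19; 3,2,12,2,3,38] for √372; ℓ=6 ⇒ convergent index 5
step 0: (19, 1)  from 19·(1,0) + (0,1)
…
step 3: (1678, 87)  from 12·(135,7) + (58,3)
step 4: (3491, 181)  from 2·(1678,87) + (135,7)
step 5: (12151, 630)  from 3·(3491,181) + (1678,87)
→ (12151, 630).  Check: 12151²=147646801, 372·630²=147646800, difference 1.
(x_2, y_2) = (12151·12151 + 372·630·630, 12151·630 + 630·12151) = (295293601, 15310260)
(x_3, y_3) = (12151·295293601 + 372·630·15310260, 12151·15310260 + 630·295293601) = (7176225079351, 372069937890)
(x_4, y_4) = (12151·7176225079351 + 372·630·372069937890, 12151·372069937890 + 630·7176225079351) = (174396621583094401, 9042043615292520)
(x_5, y_5) = (12151·174396621583094401 + 372·630·9042043615292520, 12151·9042043615292520 + 630·174396621583094401) = (4238186690536135053751, 219739743566768883150)

12151 630
295293601 15310260
7176225079351 372069937890
174396621583094401 9042043615292520
4238186690536135053751 219739743566768883150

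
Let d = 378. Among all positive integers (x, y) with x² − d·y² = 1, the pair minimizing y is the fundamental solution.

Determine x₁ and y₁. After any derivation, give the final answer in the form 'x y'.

√378 = [19; 2,3,1,4,1,3,2,38, …], period ℓ=8 (even) → k=7
step 0: (19, 1)  from 19·(1,0) + (0,1)
…
step 3: (175, 9)  from 1·(136,7) + (39,2)
…
step 6: (3869, 199)  from 3·(1011,52) + (836,43)
step 7: (8749, 450)  from 2·(3869,199) + (1011,52)
(x₁, y₁) = (8749, 450);  8749² − 378·450² = 1 ✓

8749 450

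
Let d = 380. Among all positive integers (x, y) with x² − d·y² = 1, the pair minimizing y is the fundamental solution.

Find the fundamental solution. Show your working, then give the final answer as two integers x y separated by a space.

√380 = [19; 2,38, …], period ℓ=2 (even) → k=1
step 0: (19, 1)  from 19·(1,0) + (0,1)
step 1: (39, 2)  from 2·(19,1) + (1,0)
→ (39, 2).  Check: 39²=1521, 380·2²=1520, difference 1.

39 2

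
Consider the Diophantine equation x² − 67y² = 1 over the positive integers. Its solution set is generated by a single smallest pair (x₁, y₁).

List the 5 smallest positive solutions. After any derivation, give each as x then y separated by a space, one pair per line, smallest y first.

√67 → a₀=8, period (5,2,1,1,7,1,1,2,5,16); ℓ=10 even so k=9
i=0: a=8 ⇒ p=8, q=1
i=1: a=5 ⇒ p=41, q=5
i=2: a=2 ⇒ p=90, q=11
i=3: a=1 ⇒ p=131, q=16
…
i=5: a=7 ⇒ p=1678, q=205
i=6: a=1 ⇒ p=1899, q=232
i=7: a=1 ⇒ p=3577, q=437
i=8: a=2 ⇒ p=9053, q=1106
i=9: a=5 ⇒ p=48842, q=5967
(x₁, y₁) = (48842, 5967);  48842² − 67·5967² = 1 ✓
n=2: (48842,5967)∘(48842,5967) = (48842·48842+67·5967·5967, 48842·5967+5967·48842) = (4771081927,582880428)
n=3: (4771081927,582880428)∘(48842,5967) = (48842·4771081927+67·5967·582880428, 48842·582880428+5967·4771081927) = (466058366908226,56938091722785)
n=4: (466058366908226,56938091722785)∘(48842,5967) = (48842·466058366908226+67·5967·56938091722785, 48842·56938091722785+5967·466058366908226) = (45526445508292066657,5561940551265649512)
n=5: (45526445508292066657,5561940551265649512)∘(48842,5967) = (48842·45526445508292066657+67·5967·5561940551265649512, 48842·5561940551265649512+5967·45526445508292066657) = (4447205302565943872414162,543312600752895615207423)

48842 5967
4771081927 582880428
466058366908226 56938091722785
45526445508292066657 5561940551265649512
4447205302565943872414162 543312600752895615207423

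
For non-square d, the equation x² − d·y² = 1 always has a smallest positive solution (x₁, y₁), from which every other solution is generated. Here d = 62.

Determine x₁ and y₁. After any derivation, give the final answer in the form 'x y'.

√62 = [7; 1,6,1,14, …], period ℓ=4 (even) → k=3
i=0: a=7 ⇒ p=7, q=1
…
i=2: a=6 ⇒ p=55, q=7
i=3: a=1 ⇒ p=63, q=8
→ (63, 8).  Check: 63²=3969, 62·8²=3968, difference 1.

63 8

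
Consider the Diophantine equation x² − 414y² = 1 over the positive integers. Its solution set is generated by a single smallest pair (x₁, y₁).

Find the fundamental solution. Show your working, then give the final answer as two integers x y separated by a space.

√414 → a₀=20, period (2,1,7,2,7,1,2,40); ℓ=8 even so k=7
k=0  a_k=20  p_k/q_k = 20/1
k=1  a_k=2  p_k/q_k = 41/2
…
k=3  a_k=7  p_k/q_k = 468/23
…
k=6  a_k=1  p_k/q_k = 8444/415
k=7  a_k=2  p_k/q_k = 24335/1196
→ (24335, 1196).  Check: 24335²=592192225, 414·1196²=592192224, difference 1.

24335 1196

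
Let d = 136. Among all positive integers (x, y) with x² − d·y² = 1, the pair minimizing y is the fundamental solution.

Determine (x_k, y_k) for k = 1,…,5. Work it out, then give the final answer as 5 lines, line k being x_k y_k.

35 3
2449 210
171395 14697
11995201 1028580
839492675 71985903

[11; 1,1,1,22] for √136; ℓ=4 ⇒ convergent index 3
a_0=11:  p_0=11·1+0=11,  q_0=11·0+1=1
…
a_2=1:  p_2=1·12+11=23,  q_2=1·1+1=2
a_3=1:  p_3=1·23+12=35,  q_3=1·2+1=3
(x₁, y₁) = (35, 3);  35² − 136·3² = 1 ✓
(x_2, y_2) = (35·35 + 136·3·3, 35·3 + 3·35) = (2449, 210)
(x_3, y_3) = (35·2449 + 136·3·210, 35·210 + 3·2449) = (171395, 14697)
(x_4, y_4) = (35·171395 + 136·3·14697, 35·14697 + 3·171395) = (11995201, 1028580)
(x_5, y_5) = (35·11995201 + 136·3·1028580, 35·1028580 + 3·11995201) = (839492675, 71985903)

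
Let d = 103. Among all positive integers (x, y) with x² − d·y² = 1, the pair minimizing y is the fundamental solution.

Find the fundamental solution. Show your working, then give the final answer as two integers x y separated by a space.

[10; 6,1,2,1,1,9,1,1,2,1,6,20] for √103; ℓ=12 ⇒ convergent index 11
i=0: a=10 ⇒ p=10, q=1
…
i=5: a=1 ⇒ p=477, q=47
i=6: a=9 ⇒ p=4567, q=450
…
i=8: a=1 ⇒ p=9611, q=947
…
i=10: a=1 ⇒ p=33877, q=3338
i=11: a=6 ⇒ p=227528, q=22419
(x₁, y₁) = (227528, 22419);  227528² − 103·22419² = 1 ✓

227528 22419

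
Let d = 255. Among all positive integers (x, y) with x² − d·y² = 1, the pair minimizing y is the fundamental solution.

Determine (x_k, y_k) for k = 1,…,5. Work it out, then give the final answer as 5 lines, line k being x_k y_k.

√255 → a₀=15, period (1,30); ℓ=2 even so k=1
a_0=15:  p_0=15·1+0=15,  q_0=15·0+1=1
a_1=1:  p_1=1·15+1=16,  q_1=1·1+0=1
(x₁, y₁) = (16, 1);  16² − 255·1² = 1 ✓
(x_2, y_2) = (16·16 + 255·1·1, 16·1 + 1·16) = (511, 32)
(x_3, y_3) = (16·511 + 255·1·32, 16·32 + 1·511) = (16336, 1023)
(x_4, y_4) = (16·16336 + 255·1·1023, 16·1023 + 1·16336) = (522241, 32704)
(x_5, y_5) = (16·522241 + 255·1·32704, 16·32704 + 1·522241) = (16695376, 1045505)

16 1
511 32
16336 1023
522241 32704
16695376 1045505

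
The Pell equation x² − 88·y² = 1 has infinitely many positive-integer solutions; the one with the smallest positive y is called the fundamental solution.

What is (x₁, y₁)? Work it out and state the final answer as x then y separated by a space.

197 21

[9; 2,1,1,1,2,18] for √88; ℓ=6 ⇒ convergent index 5
i=0: a=9 ⇒ p=9, q=1
…
i=4: a=1 ⇒ p=75, q=8
i=5: a=2 ⇒ p=197, q=21
(x₁, y₁) = (197, 21);  197² − 88·21² = 1 ✓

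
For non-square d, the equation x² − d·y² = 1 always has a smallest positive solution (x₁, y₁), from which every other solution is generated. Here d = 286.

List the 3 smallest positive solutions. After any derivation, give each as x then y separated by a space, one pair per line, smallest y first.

561835 33222
631317134449 37330564740
709392124465745995 41947235681362578

√286 = [16; 1,10,3,3,2,3,3,10,1,32, …], period ℓ=10 (even) → k=9
a_0=16:  p_0=16·1+0=16,  q_0=16·0+1=1
…
a_3=3:  p_3=3·186+17=575,  q_3=3·11+1=34
…
a_6=3:  p_6=3·4397+1911=15102,  q_6=3·260+113=893
a_7=3:  p_7=3·15102+4397=49703,  q_7=3·893+260=2939
a_8=10:  p_8=10·49703+15102=512132,  q_8=10·2939+893=30283
a_9=1:  p_9=1·512132+49703=561835,  q_9=1·30283+2939=33222
(x₁, y₁) = (561835, 33222);  561835² − 286·33222² = 1 ✓
n=2: (561835,33222)∘(561835,33222) = (561835·561835+286·33222·33222, 561835·33222+33222·561835) = (631317134449,37330564740)
n=3: (631317134449,37330564740)∘(561835,33222) = (561835·631317134449+286·33222·37330564740, 561835·37330564740+33222·631317134449) = (709392124465745995,41947235681362578)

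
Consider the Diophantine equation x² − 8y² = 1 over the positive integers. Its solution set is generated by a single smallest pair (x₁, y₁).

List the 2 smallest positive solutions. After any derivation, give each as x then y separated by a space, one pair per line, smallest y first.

3 1
17 6

√8 = [2; 1,4, …], period ℓ=2 (even) → k=1
a_0=2:  p_0=2·1+0=2,  q_0=2·0+1=1
a_1=1:  p_1=1·2+1=3,  q_1=1·1+0=1
→ (3, 1).  Check: 3²=9, 8·1²=8, difference 1.
n=2: (3,1)∘(3,1) = (3·3+8·1·1, 3·1+1·3) = (17,6)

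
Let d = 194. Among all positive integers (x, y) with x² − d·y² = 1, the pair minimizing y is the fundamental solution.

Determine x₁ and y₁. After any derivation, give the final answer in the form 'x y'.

√194 → a₀=13, period (1,12,1,26); ℓ=4 even so k=3
step 0: (13, 1)  from 13·(1,0) + (0,1)
…
step 2: (181, 13)  from 12·(14,1) + (13,1)
step 3: (195, 14)  from 1·(181,13) + (14,1)
fundamental: x₁=195, y₁=14  (since 38025 − 194·196 = 1)

195 14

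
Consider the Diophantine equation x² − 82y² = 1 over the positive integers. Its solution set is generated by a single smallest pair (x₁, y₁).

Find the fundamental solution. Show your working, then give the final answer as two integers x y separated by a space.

163 18

[9; 18] for √82; ℓ=1 ⇒ convergent index 1
i=0: a=9 ⇒ p=9, q=1
i=1: a=18 ⇒ p=163, q=18
(x₁, y₁) = (163, 18);  163² − 82·18² = 1 ✓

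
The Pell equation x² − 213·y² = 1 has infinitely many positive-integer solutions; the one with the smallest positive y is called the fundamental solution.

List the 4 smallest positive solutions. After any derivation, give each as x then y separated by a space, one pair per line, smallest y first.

194399 13320
75581942401 5178789360
29386108041429599 2013502945575960
11425260034216163289601 782845918228863306720

[14; 1,1,2,6,1,8,1,6,2,1,1,28] for √213; ℓ=12 ⇒ convergent index 11
k=0  a_k=14  p_k/q_k = 14/1
k=1  a_k=1  p_k/q_k = 15/1
…
k=4  a_k=6  p_k/q_k = 467/32
k=5  a_k=1  p_k/q_k = 540/37
k=6  a_k=8  p_k/q_k = 4787/328
k=7  a_k=1  p_k/q_k = 5327/365
…
k=10  a_k=1  p_k/q_k = 115574/7919
k=11  a_k=1  p_k/q_k = 194399/13320
(x₁, y₁) = (194399, 13320);  194399² − 213·13320² = 1 ✓
k=2:  x_2 = 194399·194399+213·13320·13320 = 75581942401,  y_2 = 194399·13320+13320·194399 = 5178789360
k=3:  x_3 = 194399·75581942401+213·13320·5178789360 = 29386108041429599,  y_3 = 194399·5178789360+13320·75581942401 = 2013502945575960
k=4:  x_4 = 194399·29386108041429599+213·13320·2013502945575960 = 11425260034216163289601,  y_4 = 194399·2013502945575960+13320·29386108041429599 = 782845918228863306720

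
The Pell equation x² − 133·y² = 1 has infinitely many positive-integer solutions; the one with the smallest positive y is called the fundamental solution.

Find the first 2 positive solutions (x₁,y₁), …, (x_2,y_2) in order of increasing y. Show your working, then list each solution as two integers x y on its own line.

2588599 224460
13401689565601 1162073863080

d=133: √d = [11; 1,1,7,5,1,…,1,1,22] (ℓ=16, even), read p_15/q_15
k=0  a_k=11  p_k/q_k = 11/1
…
k=3  a_k=7  p_k/q_k = 173/15
…
k=6  a_k=1  p_k/q_k = 1949/169
…
k=11  a_k=1  p_k/q_k = 29927/2595
…
k=14  a_k=1  p_k/q_k = 1378591/119539
k=15  a_k=1  p_k/q_k = 2588599/224460
→ (2588599, 224460).  Check: 2588599²=6700844782801, 133·224460²=6700844782800, difference 1.
k=2:  x_2 = 2588599·2588599+133·224460·224460 = 13401689565601,  y_2 = 2588599·224460+224460·2588599 = 1162073863080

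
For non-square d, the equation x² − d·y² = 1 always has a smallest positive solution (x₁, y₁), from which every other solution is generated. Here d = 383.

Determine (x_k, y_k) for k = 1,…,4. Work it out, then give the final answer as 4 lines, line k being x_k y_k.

√383 = [19; 1,1,3,19,3,1,1,38, …], period ℓ=8 (even) → k=7
a_0=19:  p_0=19·1+0=19,  q_0=19·0+1=1
…
a_2=1:  p_2=1·20+19=39,  q_2=1·1+1=2
a_3=3:  p_3=3·39+20=137,  q_3=3·2+1=7
a_4=19:  p_4=19·137+39=2642,  q_4=19·7+2=135
…
a_6=1:  p_6=1·8063+2642=10705,  q_6=1·412+135=547
a_7=1:  p_7=1·10705+8063=18768,  q_7=1·547+412=959
→ (18768, 959).  Check: 18768²=352237824, 383·959²=352237823, difference 1.
(18768+959√383)^2 = 704475647 + 35997024√383
(18768+959√383)^3 = 26443197867024 + 1351184291905√383
(18768+959√383)^4 = 992571874432137217 + 50718053544949056√383

18768 959
704475647 35997024
26443197867024 1351184291905
992571874432137217 50718053544949056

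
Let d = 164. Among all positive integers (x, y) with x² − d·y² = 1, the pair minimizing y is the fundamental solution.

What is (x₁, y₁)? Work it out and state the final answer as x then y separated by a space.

d=164: √d = [12; 1,4,6,4,1,24] (ℓ=6, even), read p_5/q_5
k=0  a_k=12  p_k/q_k = 12/1
…
k=2  a_k=4  p_k/q_k = 64/5
…
k=4  a_k=4  p_k/q_k = 1652/129
k=5  a_k=1  p_k/q_k = 2049/160
→ (2049, 160).  Check: 2049²=4198401, 164·160²=4198400, difference 1.

2049 160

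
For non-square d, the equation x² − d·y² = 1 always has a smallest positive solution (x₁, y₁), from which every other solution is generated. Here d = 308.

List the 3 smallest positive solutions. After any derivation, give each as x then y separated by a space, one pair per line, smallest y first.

√308 → a₀=17, period (1,1,4,1,1,34); ℓ=6 even so k=5
step 0: (17, 1)  from 17·(1,0) + (0,1)
…
step 2: (35, 2)  from 1·(18,1) + (17,1)
step 3: (158, 9)  from 4·(35,2) + (18,1)
step 4: (193, 11)  from 1·(158,9) + (35,2)
step 5: (351, 20)  from 1·(193,11) + (158,9)
fundamental: x₁=351, y₁=20  (since 123201 − 308·400 = 1)
k=2:  x_2 = 351·351+308·20·20 = 246401,  y_2 = 351·20+20·351 = 14040
k=3:  x_3 = 351·246401+308·20·14040 = 172973151,  y_3 = 351·14040+20·246401 = 9856060

351 20
246401 14040
172973151 9856060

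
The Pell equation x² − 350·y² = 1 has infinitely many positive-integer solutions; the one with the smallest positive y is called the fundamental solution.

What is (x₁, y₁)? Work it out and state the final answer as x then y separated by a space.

449 24

[18; 1,2,2,2,1,36] for √350; ℓ=6 ⇒ convergent index 5
a_0=18:  p_0=18·1+0=18,  q_0=18·0+1=1
…
a_4=2:  p_4=2·131+56=318,  q_4=2·7+3=17
a_5=1:  p_5=1·318+131=449,  q_5=1·17+7=24
fundamental: x₁=449, y₁=24  (since 201601 − 350·576 = 1)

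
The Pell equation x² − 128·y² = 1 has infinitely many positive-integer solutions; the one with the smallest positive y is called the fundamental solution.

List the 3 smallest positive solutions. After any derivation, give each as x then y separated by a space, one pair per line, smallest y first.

√128 → a₀=11, period (3,5,3,22); ℓ=4 even so k=3
a_0=11:  p_0=11·1+0=11,  q_0=11·0+1=1
…
a_2=5:  p_2=5·34+11=181,  q_2=5·3+1=16
a_3=3:  p_3=3·181+34=577,  q_3=3·16+3=51
→ (577, 51).  Check: 577²=332929, 128·51²=332928, difference 1.
k=2:  x_2 = 577·577+128·51·51 = 665857,  y_2 = 577·51+51·577 = 58854
k=3:  x_3 = 577·665857+128·51·58854 = 768398401,  y_3 = 577·58854+51·665857 = 67917465

577 51
665857 58854
768398401 67917465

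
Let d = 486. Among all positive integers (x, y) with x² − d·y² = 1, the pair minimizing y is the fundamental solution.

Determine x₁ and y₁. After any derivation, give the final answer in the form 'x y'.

d=486: √d = [22; 22,44] (ℓ=2, even), read p_1/q_1
i=0: a=22 ⇒ p=22, q=1
i=1: a=22 ⇒ p=485, q=22
(x₁, y₁) = (485, 22);  485² − 486·22² = 1 ✓

485 22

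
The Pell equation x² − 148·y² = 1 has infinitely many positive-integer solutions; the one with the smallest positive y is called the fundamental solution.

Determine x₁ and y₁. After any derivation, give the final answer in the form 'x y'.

d=148: √d = [12; 6,24] (ℓ=2, even), read p_1/q_1
k=0  a_k=12  p_k/q_k = 12/1
k=1  a_k=6  p_k/q_k = 73/6
(x₁, y₁) = (73, 6);  73² − 148·6² = 1 ✓

73 6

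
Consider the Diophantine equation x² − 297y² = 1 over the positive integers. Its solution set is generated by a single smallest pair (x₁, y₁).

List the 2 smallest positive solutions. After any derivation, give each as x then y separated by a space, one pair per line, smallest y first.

48599 2820
4723725601 274098360

[17; 4,3,1,1,2,1,1,3,4,34] for √297; ℓ=10 ⇒ convergent index 9
step 0: (17, 1)  from 17·(1,0) + (0,1)
step 1: (69, 4)  from 4·(17,1) + (1,0)
…
step 3: (293, 17)  from 1·(224,13) + (69,4)
step 4: (517, 30)  from 1·(293,17) + (224,13)
step 5: (1327, 77)  from 2·(517,30) + (293,17)
…
step 7: (3171, 184)  from 1·(1844,107) + (1327,77)
step 8: (11357, 659)  from 3·(3171,184) + (1844,107)
step 9: (48599, 2820)  from 4·(11357,659) + (3171,184)
(x₁, y₁) = (48599, 2820);  48599² − 297·2820² = 1 ✓
(x_2, y_2) = (48599·48599 + 297·2820·2820, 48599·2820 + 2820·48599) = (4723725601, 274098360)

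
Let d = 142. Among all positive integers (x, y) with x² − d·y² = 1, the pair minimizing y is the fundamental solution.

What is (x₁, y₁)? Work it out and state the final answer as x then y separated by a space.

√142 → a₀=11, period (1,10,1,22); ℓ=4 even so k=3
a_0=11:  p_0=11·1+0=11,  q_0=11·0+1=1
…
a_2=10:  p_2=10·12+11=131,  q_2=10·1+1=11
a_3=1:  p_3=1·131+12=143,  q_3=1·11+1=12
(x₁, y₁) = (143, 12);  143² − 142·12² = 1 ✓

143 12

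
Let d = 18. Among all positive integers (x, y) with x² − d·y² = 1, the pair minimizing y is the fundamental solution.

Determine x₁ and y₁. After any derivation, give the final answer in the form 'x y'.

17 4

√18 → a₀=4, period (4,8); ℓ=2 even so k=1
i=0: a=4 ⇒ p=4, q=1
i=1: a=4 ⇒ p=17, q=4
→ (17, 4).  Check: 17²=289, 18·4²=288, difference 1.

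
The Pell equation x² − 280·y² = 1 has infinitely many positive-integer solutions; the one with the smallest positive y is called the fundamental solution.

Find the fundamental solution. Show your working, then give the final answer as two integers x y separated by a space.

[16; 1,2,1,2,1,32] for √280; ℓ=6 ⇒ convergent index 5
step 0: (16, 1)  from 16·(1,0) + (0,1)
…
step 3: (67, 4)  from 1·(50,3) + (17,1)
step 4: (184, 11)  from 2·(67,4) + (50,3)
step 5: (251, 15)  from 1·(184,11) + (67,4)
fundamental: x₁=251, y₁=15  (since 63001 − 280·225 = 1)

251 15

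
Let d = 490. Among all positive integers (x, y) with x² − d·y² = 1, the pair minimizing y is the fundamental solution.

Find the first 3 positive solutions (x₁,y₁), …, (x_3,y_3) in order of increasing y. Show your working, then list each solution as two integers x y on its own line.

[22; 7,2,1,4,4,4,1,2,7,44] for √490; ℓ=10 ⇒ convergent index 9
i=0: a=22 ⇒ p=22, q=1
i=1: a=7 ⇒ p=155, q=7
i=2: a=2 ⇒ p=332, q=15
i=3: a=1 ⇒ p=487, q=22
…
i=7: a=1 ⇒ p=50315, q=2273
i=8: a=2 ⇒ p=141338, q=6385
i=9: a=7 ⇒ p=1039681, q=46968
fundamental: x₁=1039681, y₁=46968  (since 1080936581761 − 490·2205993024 = 1)
n=2: (1039681,46968)∘(1039681,46968) = (1039681·1039681+490·46968·46968, 1039681·46968+46968·1039681) = (2161873163521,97663474416)
n=3: (2161873163521,97663474416)∘(1039681,46968) = (1039681·2161873163521+490·46968·97663474416, 1039681·97663474416+46968·2161873163521) = (4495316905044313921,203077717488555624)

1039681 46968
2161873163521 97663474416
4495316905044313921 203077717488555624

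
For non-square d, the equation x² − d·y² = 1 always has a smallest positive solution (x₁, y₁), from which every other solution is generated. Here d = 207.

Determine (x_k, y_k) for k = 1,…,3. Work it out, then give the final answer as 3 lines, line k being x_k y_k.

√207 → a₀=14, period (2,1,1,2,1,1,2,28); ℓ=8 even so k=7
a_0=14:  p_0=14·1+0=14,  q_0=14·0+1=1
…
a_2=1:  p_2=1·29+14=43,  q_2=1·2+1=3
a_3=1:  p_3=1·43+29=72,  q_3=1·3+2=5
…
a_6=1:  p_6=1·259+187=446,  q_6=1·18+13=31
a_7=2:  p_7=2·446+259=1151,  q_7=2·31+18=80
(x₁, y₁) = (1151, 80);  1151² − 207·80² = 1 ✓
k=2:  x_2 = 1151·1151+207·80·80 = 2649601,  y_2 = 1151·80+80·1151 = 184160
k=3:  x_3 = 1151·2649601+207·80·184160 = 6099380351,  y_3 = 1151·184160+80·2649601 = 423936240

1151 80
2649601 184160
6099380351 423936240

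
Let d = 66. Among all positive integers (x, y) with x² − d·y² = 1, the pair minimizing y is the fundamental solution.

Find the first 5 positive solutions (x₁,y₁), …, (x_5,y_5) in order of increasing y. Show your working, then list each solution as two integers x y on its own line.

√66 → a₀=8, period (8,16); ℓ=2 even so k=1
i=0: a=8 ⇒ p=8, q=1
i=1: a=8 ⇒ p=65, q=8
(x₁, y₁) = (65, 8);  65² − 66·8² = 1 ✓
k=2:  x_2 = 65·65+66·8·8 = 8449,  y_2 = 65·8+8·65 = 1040
k=3:  x_3 = 65·8449+66·8·1040 = 1098305,  y_3 = 65·1040+8·8449 = 135192
k=4:  x_4 = 65·1098305+66·8·135192 = 142771201,  y_4 = 65·135192+8·1098305 = 17573920
k=5:  x_5 = 65·142771201+66·8·17573920 = 18559157825,  y_5 = 65·17573920+8·142771201 = 2284474408

65 8
8449 1040
1098305 135192
142771201 17573920
18559157825 2284474408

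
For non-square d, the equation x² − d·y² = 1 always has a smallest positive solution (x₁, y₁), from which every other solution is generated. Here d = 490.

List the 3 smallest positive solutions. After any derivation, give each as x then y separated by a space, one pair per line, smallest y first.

[22; 7,2,1,4,4,4,1,2,7,44] for √490; ℓ=10 ⇒ convergent index 9
i=0: a=22 ⇒ p=22, q=1
i=1: a=7 ⇒ p=155, q=7
…
i=5: a=4 ⇒ p=9607, q=434
i=6: a=4 ⇒ p=40708, q=1839
i=7: a=1 ⇒ p=50315, q=2273
i=8: a=2 ⇒ p=141338, q=6385
i=9: a=7 ⇒ p=1039681, q=46968
→ (1039681, 46968).  Check: 1039681²=1080936581761, 490·46968²=1080936581760, difference 1.
n=2: (1039681,46968)∘(1039681,46968) = (1039681·1039681+490·46968·46968, 1039681·46968+46968·1039681) = (2161873163521,97663474416)
n=3: (2161873163521,97663474416)∘(1039681,46968) = (1039681·2161873163521+490·46968·97663474416, 1039681·97663474416+46968·2161873163521) = (4495316905044313921,203077717488555624)

1039681 46968
2161873163521 97663474416
4495316905044313921 203077717488555624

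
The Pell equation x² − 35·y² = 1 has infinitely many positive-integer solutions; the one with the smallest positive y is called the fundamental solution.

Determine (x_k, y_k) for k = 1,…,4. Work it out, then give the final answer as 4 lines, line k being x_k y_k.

d=35: √d = [5; 1,10] (ℓ=2, even), read p_1/q_1
step 0: (5, 1)  from 5·(1,0) + (0,1)
step 1: (6, 1)  from 1·(5,1) + (1,0)
(x₁, y₁) = (6, 1);  6² − 35·1² = 1 ✓
(x_2, y_2) = (6·6 + 35·1·1, 6·1 + 1·6) = (71, 12)
(x_3, y_3) = (6·71 + 35·1·12, 6·12 + 1·71) = (846, 143)
(x_4, y_4) = (6·846 + 35·1·143, 6·143 + 1·846) = (10081, 1704)

6 1
71 12
846 143
10081 1704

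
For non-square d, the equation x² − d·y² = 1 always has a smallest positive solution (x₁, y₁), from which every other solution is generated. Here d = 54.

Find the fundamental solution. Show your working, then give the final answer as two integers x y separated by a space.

485 66

[7; 2,1,6,1,2,14] for √54; ℓ=6 ⇒ convergent index 5
i=0: a=7 ⇒ p=7, q=1
i=1: a=2 ⇒ p=15, q=2
i=2: a=1 ⇒ p=22, q=3
…
i=4: a=1 ⇒ p=169, q=23
i=5: a=2 ⇒ p=485, q=66
fundamental: x₁=485, y₁=66  (since 235225 − 54·4356 = 1)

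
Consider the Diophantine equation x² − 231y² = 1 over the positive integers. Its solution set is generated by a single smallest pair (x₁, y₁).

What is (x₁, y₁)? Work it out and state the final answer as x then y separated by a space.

76 5

√231 → a₀=15, period (5,30); ℓ=2 even so k=1
i=0: a=15 ⇒ p=15, q=1
i=1: a=5 ⇒ p=76, q=5
(x₁, y₁) = (76, 5);  76² − 231·5² = 1 ✓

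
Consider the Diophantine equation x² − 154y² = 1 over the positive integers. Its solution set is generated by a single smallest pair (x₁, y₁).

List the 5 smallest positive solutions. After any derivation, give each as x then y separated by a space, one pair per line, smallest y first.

21295 1716
906954049 73084440
38627172925615 3112666297884
1645131293994988801 132568457553795120
70066141772619400108975 5646090604103467862916

[12; 2,2,3,1,2,1,3,2,2,24] for √154; ℓ=10 ⇒ convergent index 9
k=0  a_k=12  p_k/q_k = 12/1
…
k=3  a_k=3  p_k/q_k = 211/17
k=4  a_k=1  p_k/q_k = 273/22
k=5  a_k=2  p_k/q_k = 757/61
…
k=8  a_k=2  p_k/q_k = 8724/703
k=9  a_k=2  p_k/q_k = 21295/1716
(x₁, y₁) = (21295, 1716);  21295² − 154·1716² = 1 ✓
(21295+1716√154)^2 = 906954049 + 73084440√154
(21295+1716√154)^3 = 38627172925615 + 3112666297884√154
(21295+1716√154)^4 = 1645131293994988801 + 132568457553795120√154
(21295+1716√154)^5 = 70066141772619400108975 + 5646090604103467862916√154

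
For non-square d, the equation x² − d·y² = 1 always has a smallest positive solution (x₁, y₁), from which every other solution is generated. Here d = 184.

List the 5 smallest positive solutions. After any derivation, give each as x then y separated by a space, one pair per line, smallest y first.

24335 1794
1184384449 87313980
57643991108495 4249571404806
2805533046066067201 206826640184594040
136545293294391499564175 10066252573534620521994

√184 = [13; 1,1,3,2,1,2,1,2,3,1,1,26, …], period ℓ=12 (even) → k=11
k=0  a_k=13  p_k/q_k = 13/1
…
k=3  a_k=3  p_k/q_k = 95/7
k=4  a_k=2  p_k/q_k = 217/16
k=5  a_k=1  p_k/q_k = 312/23
k=6  a_k=2  p_k/q_k = 841/62
…
k=8  a_k=2  p_k/q_k = 3147/232
…
k=10  a_k=1  p_k/q_k = 13741/1013
k=11  a_k=1  p_k/q_k = 24335/1794
→ (24335, 1794).  Check: 24335²=592192225, 184·1794²=592192224, difference 1.
n=2: (24335,1794)∘(24335,1794) = (24335·24335+184·1794·1794, 24335·1794+1794·24335) = (1184384449,87313980)
n=3: (1184384449,87313980)∘(24335,1794) = (24335·1184384449+184·1794·87313980, 24335·87313980+1794·1184384449) = (57643991108495,4249571404806)
n=4: (57643991108495,4249571404806)∘(24335,1794) = (24335·57643991108495+184·1794·4249571404806, 24335·4249571404806+1794·57643991108495) = (2805533046066067201,206826640184594040)
n=5: (2805533046066067201,206826640184594040)∘(24335,1794) = (24335·2805533046066067201+184·1794·206826640184594040, 24335·206826640184594040+1794·2805533046066067201) = (136545293294391499564175,10066252573534620521994)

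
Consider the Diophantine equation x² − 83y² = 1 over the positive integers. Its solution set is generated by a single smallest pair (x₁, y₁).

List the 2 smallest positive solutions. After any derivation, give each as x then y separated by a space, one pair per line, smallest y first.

82 9
13447 1476

d=83: √d = [9; 9,18] (ℓ=2, even), read p_1/q_1
a_0=9:  p_0=9·1+0=9,  q_0=9·0+1=1
a_1=9:  p_1=9·9+1=82,  q_1=9·1+0=9
fundamental: x₁=82, y₁=9  (since 6724 − 83·81 = 1)
k=2:  x_2 = 82·82+83·9·9 = 13447,  y_2 = 82·9+9·82 = 1476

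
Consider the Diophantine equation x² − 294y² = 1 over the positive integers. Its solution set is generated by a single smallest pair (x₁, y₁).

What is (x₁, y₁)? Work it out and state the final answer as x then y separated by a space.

4801 280

√294 → a₀=17, period (6,1,4,1,6,34); ℓ=6 even so k=5
k=0  a_k=17  p_k/q_k = 17/1
…
k=4  a_k=1  p_k/q_k = 703/41
k=5  a_k=6  p_k/q_k = 4801/280
→ (4801, 280).  Check: 4801²=23049601, 294·280²=23049600, difference 1.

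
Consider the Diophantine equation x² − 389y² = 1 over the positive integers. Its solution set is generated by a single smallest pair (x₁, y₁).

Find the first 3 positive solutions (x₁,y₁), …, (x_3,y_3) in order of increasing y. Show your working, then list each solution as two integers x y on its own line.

3287049 166660
21609382256801 1095639172680
142062196675667653449 7202839293837075980

d=389: √d = [19; 1,2,1,1,1,1,2,1,38] (ℓ=9, odd), read p_17/q_17
step 0: (19, 1)  from 19·(1,0) + (0,1)
…
step 2: (59, 3)  from 2·(20,1) + (19,1)
…
step 7: (927, 47)  from 2·(355,18) + (217,11)
…
step 9: (49643, 2517)  from 38·(1282,65) + (927,47)
…
step 11: (151493, 7681)  from 2·(50925,2582) + (49643,2517)
step 12: (202418, 10263)  from 1·(151493,7681) + (50925,2582)
…
step 16: (2376809, 120509)  from 2·(910240,46151) + (556329,28207)
step 17: (3287049, 166660)  from 1·(2376809,120509) + (910240,46151)
fundamental: x₁=3287049, y₁=166660  (since 10804691128401 − 389·27775555600 = 1)
n=2: (3287049,166660)∘(3287049,166660) = (3287049·3287049+389·166660·166660, 3287049·166660+166660·3287049) = (21609382256801,1095639172680)
n=3: (21609382256801,1095639172680)∘(3287049,166660) = (3287049·21609382256801+389·166660·1095639172680, 3287049·1095639172680+166660·21609382256801) = (142062196675667653449,7202839293837075980)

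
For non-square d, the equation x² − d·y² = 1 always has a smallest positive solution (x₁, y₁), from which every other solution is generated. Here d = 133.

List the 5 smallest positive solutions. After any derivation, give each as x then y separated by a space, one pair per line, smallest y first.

2588599 224460
13401689565601 1162073863080
69383200415647777399 6016286479789825380
359210566425477440164982401 31147506330593762303822160
1859704226076779569066850908714999 161256807479731348725343689282300

√133 → a₀=11, period (1,1,7,5,1,…,1,1,22); ℓ=16 even so k=15
a_0=11:  p_0=11·1+0=11,  q_0=11·0+1=1
a_1=1:  p_1=1·11+1=12,  q_1=1·1+0=1
…
a_9=1:  p_9=1·7969+3010=10979,  q_9=1·691+261=952
…
a_11=1:  p_11=1·18948+10979=29927,  q_11=1·1643+952=2595
…
a_14=1:  p_14=1·1210008+168583=1378591,  q_14=1·104921+14618=119539
a_15=1:  p_15=1·1378591+1210008=2588599,  q_15=1·119539+104921=224460
(x₁, y₁) = (2588599, 224460);  2588599² − 133·224460² = 1 ✓
(x_2, y_2) = (2588599·2588599 + 133·224460·224460, 2588599·224460 + 224460·2588599) = (13401689565601, 1162073863080)
(x_3, y_3) = (2588599·13401689565601 + 133·224460·1162073863080, 2588599·1162073863080 + 224460·13401689565601) = (69383200415647777399, 6016286479789825380)
(x_4, y_4) = (2588599·69383200415647777399 + 133·224460·6016286479789825380, 2588599·6016286479789825380 + 224460·69383200415647777399) = (359210566425477440164982401, 31147506330593762303822160)
(x_5, y_5) = (2588599·359210566425477440164982401 + 133·224460·31147506330593762303822160, 2588599·31147506330593762303822160 + 224460·359210566425477440164982401) = (1859704226076779569066850908714999, 161256807479731348725343689282300)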